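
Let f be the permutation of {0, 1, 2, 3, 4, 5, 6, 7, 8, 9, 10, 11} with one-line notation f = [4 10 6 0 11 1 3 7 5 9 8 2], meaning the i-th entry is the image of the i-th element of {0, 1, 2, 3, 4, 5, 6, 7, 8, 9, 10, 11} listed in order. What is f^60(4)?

Tracing 4 → 11 → … returns to 4 after 6 steps, so 4 lies in a 6-cycle (0 4 11 2 6 3).
On a 6-cycle, f^6 is the identity, so f^60 = f^0 there (60 ≡ 0 mod 6).
So f^60(4) = 4.

4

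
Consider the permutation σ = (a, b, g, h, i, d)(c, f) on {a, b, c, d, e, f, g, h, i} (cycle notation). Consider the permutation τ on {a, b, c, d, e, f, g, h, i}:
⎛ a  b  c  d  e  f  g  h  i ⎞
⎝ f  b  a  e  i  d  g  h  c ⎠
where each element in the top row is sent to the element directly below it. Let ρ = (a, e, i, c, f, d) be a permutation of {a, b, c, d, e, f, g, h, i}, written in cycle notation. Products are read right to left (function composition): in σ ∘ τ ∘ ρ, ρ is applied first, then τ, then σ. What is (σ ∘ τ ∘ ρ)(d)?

c

Chase d: ρ(d) = a; τ(a) = f; σ(f) = c. Hence (σ ∘ τ ∘ ρ)(d) = c.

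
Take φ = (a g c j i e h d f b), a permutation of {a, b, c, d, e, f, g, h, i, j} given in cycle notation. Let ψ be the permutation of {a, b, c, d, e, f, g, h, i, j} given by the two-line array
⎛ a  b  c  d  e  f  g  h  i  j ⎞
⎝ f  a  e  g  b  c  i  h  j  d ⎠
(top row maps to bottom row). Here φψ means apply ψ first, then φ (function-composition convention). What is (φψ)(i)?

i

ψ(i) = j, then φ(j) = i; composing gives (φψ)(i) = i.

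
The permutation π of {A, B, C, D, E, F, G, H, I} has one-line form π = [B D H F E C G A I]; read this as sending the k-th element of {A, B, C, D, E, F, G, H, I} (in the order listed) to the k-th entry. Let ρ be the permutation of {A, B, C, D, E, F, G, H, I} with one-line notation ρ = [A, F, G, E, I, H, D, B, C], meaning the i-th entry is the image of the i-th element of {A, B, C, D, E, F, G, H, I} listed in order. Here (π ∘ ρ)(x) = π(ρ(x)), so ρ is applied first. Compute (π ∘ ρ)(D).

E

First apply ρ: ρ(D) = E, then π(E) = E. Thus (π ∘ ρ)(D) = E.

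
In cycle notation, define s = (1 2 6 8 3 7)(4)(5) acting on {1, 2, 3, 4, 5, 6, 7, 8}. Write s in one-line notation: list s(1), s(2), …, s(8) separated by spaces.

Reading each image from the cycles: 1→2, 2→6, 3→7, 4→4, 5→5, 6→8, 7→1, 8→3.
So the one-line form is 2 6 7 4 5 8 1 3.

2 6 7 4 5 8 1 3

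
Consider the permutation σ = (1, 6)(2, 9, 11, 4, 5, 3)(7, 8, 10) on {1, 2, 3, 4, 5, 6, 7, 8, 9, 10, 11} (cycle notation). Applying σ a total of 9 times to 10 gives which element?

10 lies in the 3-cycle (7, 8, 10).
Powers repeat with period 3 on this cycle, and 9 mod 3 = 0, so σ^9(10) = σ^0(10).
So σ^9(10) = 10.

10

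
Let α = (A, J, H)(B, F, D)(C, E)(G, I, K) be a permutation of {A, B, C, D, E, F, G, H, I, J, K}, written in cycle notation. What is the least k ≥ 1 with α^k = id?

The cycle type of α is (3, 3, 3, 2).
The order is lcm(3, 3, 3, 2) = 6.

6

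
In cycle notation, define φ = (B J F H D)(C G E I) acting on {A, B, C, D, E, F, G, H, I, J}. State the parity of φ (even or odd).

The cycle lengths are 5, 4, 1.
A cycle of length ℓ contributes ℓ−1 transpositions, so φ is a product of 4 + 3 = 7 transpositions — odd.

odd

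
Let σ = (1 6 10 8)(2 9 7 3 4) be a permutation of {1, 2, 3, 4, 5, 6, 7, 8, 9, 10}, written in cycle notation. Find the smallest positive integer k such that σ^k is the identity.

20

The disjoint cycles have lengths 5, 4, 1.
The order of σ is the least common multiple of its cycle lengths: lcm(5, 4) = 20.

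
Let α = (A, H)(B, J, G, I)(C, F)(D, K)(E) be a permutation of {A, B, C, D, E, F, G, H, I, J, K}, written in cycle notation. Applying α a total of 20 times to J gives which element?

J lies in the 4-cycle (B, J, G, I).
Powers repeat with period 4 on this cycle, and 20 mod 4 = 0, so α^20(J) = α^0(J).
So α^20(J) = J.

J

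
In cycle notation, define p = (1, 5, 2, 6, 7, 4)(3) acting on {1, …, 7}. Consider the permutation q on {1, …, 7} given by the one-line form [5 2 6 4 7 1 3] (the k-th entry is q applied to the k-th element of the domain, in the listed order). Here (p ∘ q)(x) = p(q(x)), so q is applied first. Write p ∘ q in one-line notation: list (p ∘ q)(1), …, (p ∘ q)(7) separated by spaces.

2 6 7 1 4 5 3

For each element, apply q then p: 1 → 5 → 2; 2 → 2 → 6; 3 → 6 → 7; 4 → 4 → 1; 5 → 7 → 4; 6 → 1 → 5; 7 → 3 → 3.
So p ∘ q in one-line form is 2 6 7 1 4 5 3.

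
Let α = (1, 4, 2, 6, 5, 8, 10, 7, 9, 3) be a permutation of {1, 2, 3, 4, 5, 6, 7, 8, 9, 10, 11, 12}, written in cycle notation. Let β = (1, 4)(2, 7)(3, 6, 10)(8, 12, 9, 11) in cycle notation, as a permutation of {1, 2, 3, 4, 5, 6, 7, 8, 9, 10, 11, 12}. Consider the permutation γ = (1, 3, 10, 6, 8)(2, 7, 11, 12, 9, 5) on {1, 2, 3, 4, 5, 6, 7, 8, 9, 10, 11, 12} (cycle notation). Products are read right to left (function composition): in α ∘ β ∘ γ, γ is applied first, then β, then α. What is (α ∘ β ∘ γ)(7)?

(α ∘ β ∘ γ)(7) = α(β(γ(7))). γ(7) = 11, then β(11) = 8, then α(8) = 10, so the result is 10.

10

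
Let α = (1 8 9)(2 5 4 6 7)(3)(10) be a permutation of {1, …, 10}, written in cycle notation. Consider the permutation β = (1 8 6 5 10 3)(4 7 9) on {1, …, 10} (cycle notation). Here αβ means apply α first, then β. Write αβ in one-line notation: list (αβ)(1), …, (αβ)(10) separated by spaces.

6 10 1 5 7 9 2 4 8 3

(αβ)(x) = β(α(x)). Computing each image: β(α(1)) = β(8) = 6, β(α(2)) = β(5) = 10, β(α(3)) = β(3) = 1, β(α(4)) = β(6) = 5, β(α(5)) = β(4) = 7, β(α(6)) = β(7) = 9, β(α(7)) = β(2) = 2, β(α(8)) = β(9) = 4, β(α(9)) = β(1) = 8, β(α(10)) = β(10) = 3.
Hence αβ = [6 10 1 5 7 9 2 4 8 3].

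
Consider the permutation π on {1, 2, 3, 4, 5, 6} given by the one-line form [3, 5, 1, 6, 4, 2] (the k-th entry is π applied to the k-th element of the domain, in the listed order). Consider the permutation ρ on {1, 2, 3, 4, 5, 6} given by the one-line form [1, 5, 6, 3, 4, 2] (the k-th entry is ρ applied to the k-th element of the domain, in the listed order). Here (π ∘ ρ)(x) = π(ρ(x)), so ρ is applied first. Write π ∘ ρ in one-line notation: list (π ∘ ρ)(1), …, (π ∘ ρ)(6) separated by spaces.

(π ∘ ρ)(x) = π(ρ(x)). Computing each image: π(ρ(1)) = π(1) = 3, π(ρ(2)) = π(5) = 4, π(ρ(3)) = π(6) = 2, π(ρ(4)) = π(3) = 1, π(ρ(5)) = π(4) = 6, π(ρ(6)) = π(2) = 5.
Hence π ∘ ρ = [3 4 2 1 6 5].

3 4 2 1 6 5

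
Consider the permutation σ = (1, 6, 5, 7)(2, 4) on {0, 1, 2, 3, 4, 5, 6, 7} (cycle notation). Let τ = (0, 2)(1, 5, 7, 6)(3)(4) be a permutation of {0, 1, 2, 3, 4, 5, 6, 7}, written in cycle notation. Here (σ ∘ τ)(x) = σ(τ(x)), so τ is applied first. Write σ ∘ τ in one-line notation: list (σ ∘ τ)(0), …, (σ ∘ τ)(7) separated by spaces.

(σ ∘ τ)(x) = σ(τ(x)). Computing each image: σ(τ(0)) = σ(2) = 4, σ(τ(1)) = σ(5) = 7, σ(τ(2)) = σ(0) = 0, σ(τ(3)) = σ(3) = 3, σ(τ(4)) = σ(4) = 2, σ(τ(5)) = σ(7) = 1, σ(τ(6)) = σ(1) = 6, σ(τ(7)) = σ(6) = 5.
Hence σ ∘ τ = [4 7 0 3 2 1 6 5].

4 7 0 3 2 1 6 5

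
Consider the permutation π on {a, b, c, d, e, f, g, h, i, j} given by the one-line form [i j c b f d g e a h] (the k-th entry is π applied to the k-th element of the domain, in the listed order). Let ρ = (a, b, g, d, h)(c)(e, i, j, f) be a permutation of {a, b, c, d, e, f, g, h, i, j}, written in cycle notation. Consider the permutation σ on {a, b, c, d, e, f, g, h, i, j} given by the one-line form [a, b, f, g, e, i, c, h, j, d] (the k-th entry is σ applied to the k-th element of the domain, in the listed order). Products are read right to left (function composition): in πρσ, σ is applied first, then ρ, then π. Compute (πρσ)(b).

g

Chase b: σ(b) = b; ρ(b) = g; π(g) = g. Hence (πρσ)(b) = g.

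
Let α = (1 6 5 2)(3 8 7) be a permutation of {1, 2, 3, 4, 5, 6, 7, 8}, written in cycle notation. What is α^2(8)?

8 lies in the 3-cycle (3 8 7).
Stepping 2 places around the cycle: 8 → 7 → 3.

3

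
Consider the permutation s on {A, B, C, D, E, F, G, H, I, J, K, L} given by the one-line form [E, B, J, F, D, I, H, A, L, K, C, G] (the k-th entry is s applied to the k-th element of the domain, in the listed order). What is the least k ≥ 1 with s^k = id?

24

Writing s as disjoint cycles, the cycle lengths are 8, 3, 1.
The order is lcm(8, 3) = 24.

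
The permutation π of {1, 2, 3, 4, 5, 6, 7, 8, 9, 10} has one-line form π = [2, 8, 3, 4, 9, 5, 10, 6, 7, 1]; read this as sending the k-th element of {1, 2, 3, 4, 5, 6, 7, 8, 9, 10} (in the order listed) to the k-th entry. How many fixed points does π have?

The fixed points (elements with π(x) = x) are {3, 4}, so there are 2.

2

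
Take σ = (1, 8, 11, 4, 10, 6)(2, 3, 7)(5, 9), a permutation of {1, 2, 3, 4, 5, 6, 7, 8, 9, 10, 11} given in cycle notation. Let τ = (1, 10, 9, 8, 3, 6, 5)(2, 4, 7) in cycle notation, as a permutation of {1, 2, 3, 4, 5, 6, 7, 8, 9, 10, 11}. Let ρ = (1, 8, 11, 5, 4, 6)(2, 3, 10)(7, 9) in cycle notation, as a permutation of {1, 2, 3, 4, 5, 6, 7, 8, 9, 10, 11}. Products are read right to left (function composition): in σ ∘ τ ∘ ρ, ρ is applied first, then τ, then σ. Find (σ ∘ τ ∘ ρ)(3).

5

Apply the permutations in order: ρ(3) = 10, then τ(10) = 9, then σ(9) = 5. So (σ ∘ τ ∘ ρ)(3) = 5.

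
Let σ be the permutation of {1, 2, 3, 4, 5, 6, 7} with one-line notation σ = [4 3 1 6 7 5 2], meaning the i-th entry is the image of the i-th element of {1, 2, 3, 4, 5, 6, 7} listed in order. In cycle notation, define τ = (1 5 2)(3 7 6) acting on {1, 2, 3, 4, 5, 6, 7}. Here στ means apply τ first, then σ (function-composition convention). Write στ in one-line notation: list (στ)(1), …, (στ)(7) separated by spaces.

(στ)(x) = σ(τ(x)). Computing each image: σ(τ(1)) = σ(5) = 7, σ(τ(2)) = σ(1) = 4, σ(τ(3)) = σ(7) = 2, σ(τ(4)) = σ(4) = 6, σ(τ(5)) = σ(2) = 3, σ(τ(6)) = σ(3) = 1, σ(τ(7)) = σ(6) = 5.
Hence στ = [7 4 2 6 3 1 5].

7 4 2 6 3 1 5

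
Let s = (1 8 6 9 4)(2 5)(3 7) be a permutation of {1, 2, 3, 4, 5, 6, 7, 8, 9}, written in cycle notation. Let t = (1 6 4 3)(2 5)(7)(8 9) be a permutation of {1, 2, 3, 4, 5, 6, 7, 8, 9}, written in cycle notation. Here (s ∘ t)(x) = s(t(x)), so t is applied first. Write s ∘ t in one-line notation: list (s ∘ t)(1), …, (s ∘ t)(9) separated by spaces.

(s ∘ t)(x) = s(t(x)). Computing each image: s(t(1)) = s(6) = 9, s(t(2)) = s(5) = 2, s(t(3)) = s(1) = 8, s(t(4)) = s(3) = 7, s(t(5)) = s(2) = 5, s(t(6)) = s(4) = 1, s(t(7)) = s(7) = 3, s(t(8)) = s(9) = 4, s(t(9)) = s(8) = 6.
Hence s ∘ t = [9 2 8 7 5 1 3 4 6].

9 2 8 7 5 1 3 4 6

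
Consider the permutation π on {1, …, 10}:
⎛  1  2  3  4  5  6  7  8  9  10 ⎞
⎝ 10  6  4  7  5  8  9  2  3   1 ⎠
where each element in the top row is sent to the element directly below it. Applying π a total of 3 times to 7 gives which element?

4

Tracing 7 → 9 → … returns to 7 after 4 steps, so 7 lies in a 4-cycle (3, 4, 7, 9).
Stepping 3 places around the cycle: 7 → 9 → 3 → 4.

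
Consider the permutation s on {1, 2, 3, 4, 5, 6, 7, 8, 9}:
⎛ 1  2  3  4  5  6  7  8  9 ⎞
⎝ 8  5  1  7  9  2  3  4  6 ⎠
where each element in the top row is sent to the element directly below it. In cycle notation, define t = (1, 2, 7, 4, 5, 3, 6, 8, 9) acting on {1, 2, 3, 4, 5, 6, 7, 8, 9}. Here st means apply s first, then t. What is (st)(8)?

(st)(8) = t(s(8)). s(8) = 4, then t(4) = 5. So (st)(8) = 5.

5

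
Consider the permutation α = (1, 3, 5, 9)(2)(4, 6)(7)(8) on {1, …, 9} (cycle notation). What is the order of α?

The cycle type of α is (4, 2, 1, 1, 1).
The order of α is the least common multiple of its cycle lengths: lcm(4, 2) = 4.

4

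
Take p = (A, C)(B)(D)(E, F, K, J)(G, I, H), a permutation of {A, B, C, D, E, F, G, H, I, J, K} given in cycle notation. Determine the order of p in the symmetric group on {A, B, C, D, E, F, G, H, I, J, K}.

12

The disjoint cycles have lengths 4, 3, 2, 1, 1.
The order is lcm(4, 3, 2) = 12.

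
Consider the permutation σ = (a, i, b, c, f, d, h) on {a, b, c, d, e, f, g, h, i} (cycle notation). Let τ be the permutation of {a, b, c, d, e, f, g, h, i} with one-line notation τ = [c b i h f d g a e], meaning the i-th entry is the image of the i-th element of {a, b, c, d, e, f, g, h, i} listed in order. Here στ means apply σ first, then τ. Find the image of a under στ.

e

First apply σ: σ(a) = i, then τ(i) = e. Thus (στ)(a) = e.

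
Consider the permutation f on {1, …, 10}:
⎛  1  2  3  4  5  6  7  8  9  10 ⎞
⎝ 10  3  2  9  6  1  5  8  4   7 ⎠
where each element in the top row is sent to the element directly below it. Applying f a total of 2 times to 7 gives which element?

6

Tracing 7 → 5 → … returns to 7 after 5 steps, so 7 lies in a 5-cycle (1 10 7 5 6).
Advancing 2 steps from 7: 7 → 5 → 6.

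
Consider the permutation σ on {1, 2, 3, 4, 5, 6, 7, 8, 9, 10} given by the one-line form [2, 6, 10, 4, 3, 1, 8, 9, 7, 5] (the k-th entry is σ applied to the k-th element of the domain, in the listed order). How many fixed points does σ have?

1

The fixed points (elements with σ(x) = x) are {4}, so there is 1.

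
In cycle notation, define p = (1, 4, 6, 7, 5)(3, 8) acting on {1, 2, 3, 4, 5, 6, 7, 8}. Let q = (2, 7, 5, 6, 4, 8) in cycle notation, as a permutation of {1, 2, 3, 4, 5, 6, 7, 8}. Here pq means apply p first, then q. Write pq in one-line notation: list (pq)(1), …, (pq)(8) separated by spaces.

For each element, apply p then q: 1 → 4 → 8; 2 → 2 → 7; 3 → 8 → 2; 4 → 6 → 4; 5 → 1 → 1; 6 → 7 → 5; 7 → 5 → 6; 8 → 3 → 3.
So pq in one-line form is 8 7 2 4 1 5 6 3.

8 7 2 4 1 5 6 3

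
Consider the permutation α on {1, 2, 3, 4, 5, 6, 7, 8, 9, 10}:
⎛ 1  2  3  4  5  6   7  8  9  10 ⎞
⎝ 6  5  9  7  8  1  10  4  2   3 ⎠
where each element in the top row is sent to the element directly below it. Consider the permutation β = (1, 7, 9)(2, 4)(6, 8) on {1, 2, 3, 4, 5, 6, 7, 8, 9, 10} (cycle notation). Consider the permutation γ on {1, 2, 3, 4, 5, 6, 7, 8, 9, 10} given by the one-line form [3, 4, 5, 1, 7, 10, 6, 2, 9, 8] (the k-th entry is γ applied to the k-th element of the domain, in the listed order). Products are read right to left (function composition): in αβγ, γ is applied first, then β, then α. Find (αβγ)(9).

(αβγ)(9) = α(β(γ(9))). γ(9) = 9, then β(9) = 1, then α(1) = 6, so the result is 6.

6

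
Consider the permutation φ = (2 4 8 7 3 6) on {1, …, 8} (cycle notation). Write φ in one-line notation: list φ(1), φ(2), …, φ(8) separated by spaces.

Image by image: 1→1, 2→4, 3→6, 4→8, 5→5, 6→2, 7→3, 8→7.
Listing these in domain order gives 1 4 6 8 5 2 3 7.

1 4 6 8 5 2 3 7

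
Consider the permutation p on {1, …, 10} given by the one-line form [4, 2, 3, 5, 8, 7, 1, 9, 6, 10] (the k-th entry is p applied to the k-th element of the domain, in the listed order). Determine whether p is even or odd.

even

In disjoint-cycle form the cycle lengths are 7, 1, 1, 1.
A cycle is odd iff its length is even; p has 0 even-length cycles, so sgn(p) = (−1)^0 and p is even.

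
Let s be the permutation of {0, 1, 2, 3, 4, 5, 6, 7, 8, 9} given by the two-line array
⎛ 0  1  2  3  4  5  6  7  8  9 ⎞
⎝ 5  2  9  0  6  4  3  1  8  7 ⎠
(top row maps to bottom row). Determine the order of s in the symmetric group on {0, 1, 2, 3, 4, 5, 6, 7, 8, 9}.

Writing s as disjoint cycles, the cycle lengths are 5, 4, 1.
The order of s is the least common multiple of its cycle lengths: lcm(5, 4) = 20.

20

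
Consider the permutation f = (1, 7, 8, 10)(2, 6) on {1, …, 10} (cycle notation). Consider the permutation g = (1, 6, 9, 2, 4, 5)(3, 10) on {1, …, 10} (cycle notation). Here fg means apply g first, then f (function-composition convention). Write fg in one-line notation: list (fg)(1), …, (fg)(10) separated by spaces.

2 4 1 5 7 9 8 10 6 3

Chase each element through g then f: 1 → 6 → 2; 2 → 4 → 4; 3 → 10 → 1; 4 → 5 → 5; 5 → 1 → 7; 6 → 9 → 9; 7 → 7 → 8; 8 → 8 → 10; 9 → 2 → 6; 10 → 3 → 3.
Collecting the images, fg = [2 4 1 5 7 9 8 10 6 3].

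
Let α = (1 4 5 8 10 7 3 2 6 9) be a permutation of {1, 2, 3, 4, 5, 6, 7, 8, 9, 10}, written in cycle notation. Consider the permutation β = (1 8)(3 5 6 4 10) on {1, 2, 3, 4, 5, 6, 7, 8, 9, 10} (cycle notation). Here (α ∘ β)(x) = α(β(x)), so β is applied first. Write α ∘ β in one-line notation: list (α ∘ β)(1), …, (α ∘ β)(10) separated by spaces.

10 6 8 7 9 5 3 4 1 2

Chase each element through β then α: 1 → 8 → 10; 2 → 2 → 6; 3 → 5 → 8; 4 → 10 → 7; 5 → 6 → 9; 6 → 4 → 5; 7 → 7 → 3; 8 → 1 → 4; 9 → 9 → 1; 10 → 3 → 2.
So α ∘ β in one-line form is 10 6 8 7 9 5 3 4 1 2.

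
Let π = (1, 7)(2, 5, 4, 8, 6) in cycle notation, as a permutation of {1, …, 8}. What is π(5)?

Within (2, 5, 4, 8, 6), 5 ↦ 4.

4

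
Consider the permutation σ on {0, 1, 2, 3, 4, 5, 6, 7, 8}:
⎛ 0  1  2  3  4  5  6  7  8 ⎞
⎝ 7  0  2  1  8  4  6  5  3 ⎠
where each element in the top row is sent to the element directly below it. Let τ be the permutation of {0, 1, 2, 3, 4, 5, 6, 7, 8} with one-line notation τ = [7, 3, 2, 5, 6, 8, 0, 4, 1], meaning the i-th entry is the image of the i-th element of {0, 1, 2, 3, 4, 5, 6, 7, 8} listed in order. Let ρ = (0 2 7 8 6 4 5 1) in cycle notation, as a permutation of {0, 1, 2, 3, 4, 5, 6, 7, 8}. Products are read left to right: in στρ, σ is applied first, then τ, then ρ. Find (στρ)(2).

(στρ)(2) = ρ(τ(σ(2))). σ(2) = 2, then τ(2) = 2, then ρ(2) = 7, so the result is 7.

7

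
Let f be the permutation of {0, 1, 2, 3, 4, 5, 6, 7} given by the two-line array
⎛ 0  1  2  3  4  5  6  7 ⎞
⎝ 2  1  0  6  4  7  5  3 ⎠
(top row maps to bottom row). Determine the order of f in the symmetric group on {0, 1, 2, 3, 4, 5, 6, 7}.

Writing f as disjoint cycles, the cycle lengths are 4, 2, 1, 1.
Since disjoint cycles commute, ord(f) = lcm(4, 2) = 4.

4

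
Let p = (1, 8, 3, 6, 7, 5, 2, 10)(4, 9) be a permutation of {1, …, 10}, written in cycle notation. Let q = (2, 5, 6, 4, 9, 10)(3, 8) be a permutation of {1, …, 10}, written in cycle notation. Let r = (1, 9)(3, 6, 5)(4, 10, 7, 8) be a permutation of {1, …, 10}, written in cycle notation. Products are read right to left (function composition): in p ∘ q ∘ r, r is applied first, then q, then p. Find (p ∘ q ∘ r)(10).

5

Chase 10: r(10) = 7; q(7) = 7; p(7) = 5. Hence (p ∘ q ∘ r)(10) = 5.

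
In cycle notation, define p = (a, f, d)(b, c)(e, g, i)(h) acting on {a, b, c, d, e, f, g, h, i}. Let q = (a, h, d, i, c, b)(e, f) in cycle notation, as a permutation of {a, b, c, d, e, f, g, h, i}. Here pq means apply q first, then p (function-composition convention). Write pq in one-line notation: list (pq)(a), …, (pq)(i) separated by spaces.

h f c e d g i a b

(pq)(x) = p(q(x)). Computing each image: p(q(a)) = p(h) = h, p(q(b)) = p(a) = f, p(q(c)) = p(b) = c, p(q(d)) = p(i) = e, p(q(e)) = p(f) = d, p(q(f)) = p(e) = g, p(q(g)) = p(g) = i, p(q(h)) = p(d) = a, p(q(i)) = p(c) = b.
Hence pq = [h f c e d g i a b].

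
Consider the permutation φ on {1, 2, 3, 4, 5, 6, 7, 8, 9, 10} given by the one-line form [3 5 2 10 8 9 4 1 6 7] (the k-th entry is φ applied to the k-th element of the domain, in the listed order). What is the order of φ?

The disjoint-cycle form of φ has cycle lengths 5, 3, 2.
The order is lcm(5, 3, 2) = 30.

30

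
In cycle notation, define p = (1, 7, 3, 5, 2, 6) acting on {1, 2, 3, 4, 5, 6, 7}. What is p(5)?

2

5 appears in (1, 7, 3, 5, 2, 6); the next entry (wrapping around) is 2.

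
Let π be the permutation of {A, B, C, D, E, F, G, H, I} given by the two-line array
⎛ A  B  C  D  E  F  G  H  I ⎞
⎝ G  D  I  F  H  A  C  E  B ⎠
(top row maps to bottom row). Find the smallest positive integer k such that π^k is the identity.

14

Writing π as disjoint cycles, the cycle lengths are 7, 2.
The order of π is the least common multiple of its cycle lengths: lcm(7, 2) = 14.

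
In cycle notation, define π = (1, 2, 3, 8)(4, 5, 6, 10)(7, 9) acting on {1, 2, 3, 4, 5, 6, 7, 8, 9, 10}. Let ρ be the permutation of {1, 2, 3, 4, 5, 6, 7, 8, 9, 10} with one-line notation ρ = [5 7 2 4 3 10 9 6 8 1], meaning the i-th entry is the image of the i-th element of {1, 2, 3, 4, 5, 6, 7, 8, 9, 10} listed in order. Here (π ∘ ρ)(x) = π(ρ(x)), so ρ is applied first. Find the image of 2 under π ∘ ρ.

9

First apply ρ: ρ(2) = 7, then π(7) = 9. Thus (π ∘ ρ)(2) = 9.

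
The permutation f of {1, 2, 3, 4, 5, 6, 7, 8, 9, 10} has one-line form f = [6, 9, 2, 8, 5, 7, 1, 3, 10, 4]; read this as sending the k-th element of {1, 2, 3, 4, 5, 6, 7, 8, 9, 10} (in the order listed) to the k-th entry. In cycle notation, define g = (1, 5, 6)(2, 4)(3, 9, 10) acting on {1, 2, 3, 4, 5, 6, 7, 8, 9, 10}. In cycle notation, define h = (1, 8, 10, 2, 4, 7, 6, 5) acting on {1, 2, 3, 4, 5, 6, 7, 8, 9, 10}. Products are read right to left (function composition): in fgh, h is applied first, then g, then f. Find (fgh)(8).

(fgh)(8) = f(g(h(8))). h(8) = 10, then g(10) = 3, then f(3) = 2, so the result is 2.

2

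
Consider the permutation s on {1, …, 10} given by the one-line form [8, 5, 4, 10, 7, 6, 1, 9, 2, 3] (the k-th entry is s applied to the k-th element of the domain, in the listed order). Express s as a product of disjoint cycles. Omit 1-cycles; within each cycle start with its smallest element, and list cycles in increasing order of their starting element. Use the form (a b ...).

Iterating s from 1 gives 1 → 8 → 9 → 2 → 5 → 7 → 1; that is the 6-cycle (1 8 9 2 5 7).
Repeating from the next unused element and collecting all non-trivial cycles gives (1 8 9 2 5 7)(3 4 10).

(1 8 9 2 5 7)(3 4 10)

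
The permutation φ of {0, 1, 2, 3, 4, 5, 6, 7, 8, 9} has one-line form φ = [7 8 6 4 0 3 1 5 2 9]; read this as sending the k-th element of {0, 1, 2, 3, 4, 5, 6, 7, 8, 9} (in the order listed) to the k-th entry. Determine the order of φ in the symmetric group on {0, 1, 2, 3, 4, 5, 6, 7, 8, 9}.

20

The disjoint-cycle form of φ has cycle lengths 5, 4, 1.
The order of φ is the least common multiple of its cycle lengths: lcm(5, 4) = 20.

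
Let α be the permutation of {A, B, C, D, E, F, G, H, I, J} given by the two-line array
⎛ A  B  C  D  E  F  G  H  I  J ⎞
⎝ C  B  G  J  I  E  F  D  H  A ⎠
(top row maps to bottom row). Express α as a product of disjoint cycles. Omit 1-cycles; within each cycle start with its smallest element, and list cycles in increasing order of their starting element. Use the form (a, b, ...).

Iterating α from A gives A → C → G → F → E → I → H → D → J → A; that is the 9-cycle (A, C, G, F, E, I, H, D, J).
Continuing from each remaining unvisited element yields (A, C, G, F, E, I, H, D, J).

(A, C, G, F, E, I, H, D, J)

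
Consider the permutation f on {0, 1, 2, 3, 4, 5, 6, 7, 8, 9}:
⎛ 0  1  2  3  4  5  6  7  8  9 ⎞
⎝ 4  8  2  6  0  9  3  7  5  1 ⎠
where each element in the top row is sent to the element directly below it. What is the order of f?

4

Writing f as disjoint cycles, the cycle lengths are 4, 2, 2, 1, 1.
The order of f is the least common multiple of its cycle lengths: lcm(4, 2, 2) = 4.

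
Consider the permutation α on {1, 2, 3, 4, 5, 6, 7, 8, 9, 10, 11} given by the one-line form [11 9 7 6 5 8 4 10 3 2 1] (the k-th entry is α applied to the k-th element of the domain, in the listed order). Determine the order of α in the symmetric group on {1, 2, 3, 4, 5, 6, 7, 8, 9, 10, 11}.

Decomposing into disjoint cycles gives cycle lengths 8, 2, 1.
The order is lcm(8, 2) = 8.

8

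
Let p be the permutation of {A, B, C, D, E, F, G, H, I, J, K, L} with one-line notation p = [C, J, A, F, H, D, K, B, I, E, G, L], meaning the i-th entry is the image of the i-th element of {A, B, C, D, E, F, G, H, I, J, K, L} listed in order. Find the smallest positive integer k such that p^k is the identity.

The disjoint-cycle form of p has cycle lengths 4, 2, 2, 2, 1, 1.
The order is lcm(4, 2, 2, 2) = 4.

4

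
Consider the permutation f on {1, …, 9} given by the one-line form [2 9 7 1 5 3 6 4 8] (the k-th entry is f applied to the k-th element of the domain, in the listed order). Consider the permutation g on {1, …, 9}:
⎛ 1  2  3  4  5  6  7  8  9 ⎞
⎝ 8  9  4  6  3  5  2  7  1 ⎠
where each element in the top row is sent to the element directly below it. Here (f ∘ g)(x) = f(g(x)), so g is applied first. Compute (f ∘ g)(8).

(f ∘ g)(8) = f(g(8)). g(8) = 7, then f(7) = 6. So (f ∘ g)(8) = 6.

6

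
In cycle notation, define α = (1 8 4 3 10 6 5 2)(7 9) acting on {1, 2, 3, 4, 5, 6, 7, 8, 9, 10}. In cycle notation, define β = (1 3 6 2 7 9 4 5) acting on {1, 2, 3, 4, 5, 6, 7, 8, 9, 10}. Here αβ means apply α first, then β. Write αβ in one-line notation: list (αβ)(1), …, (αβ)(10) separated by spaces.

8 3 10 6 7 1 4 5 9 2

(αβ)(x) = β(α(x)). Computing each image: β(α(1)) = β(8) = 8, β(α(2)) = β(1) = 3, β(α(3)) = β(10) = 10, β(α(4)) = β(3) = 6, β(α(5)) = β(2) = 7, β(α(6)) = β(5) = 1, β(α(7)) = β(9) = 4, β(α(8)) = β(4) = 5, β(α(9)) = β(7) = 9, β(α(10)) = β(6) = 2.
Hence αβ = [8 3 10 6 7 1 4 5 9 2].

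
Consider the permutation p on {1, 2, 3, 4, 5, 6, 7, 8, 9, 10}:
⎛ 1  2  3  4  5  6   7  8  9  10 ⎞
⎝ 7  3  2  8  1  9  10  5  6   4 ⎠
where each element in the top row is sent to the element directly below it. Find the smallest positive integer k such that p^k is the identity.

6

Decomposing into disjoint cycles gives cycle lengths 6, 2, 2.
The order is lcm(6, 2, 2) = 6.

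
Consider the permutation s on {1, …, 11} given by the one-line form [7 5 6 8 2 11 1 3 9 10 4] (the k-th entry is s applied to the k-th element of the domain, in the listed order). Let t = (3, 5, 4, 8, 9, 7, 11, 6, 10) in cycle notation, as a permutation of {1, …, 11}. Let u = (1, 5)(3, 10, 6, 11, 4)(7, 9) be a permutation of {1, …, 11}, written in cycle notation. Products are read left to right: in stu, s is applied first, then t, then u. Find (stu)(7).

(stu)(7) = u(t(s(7))). s(7) = 1, then t(1) = 1, then u(1) = 5, so the result is 5.

5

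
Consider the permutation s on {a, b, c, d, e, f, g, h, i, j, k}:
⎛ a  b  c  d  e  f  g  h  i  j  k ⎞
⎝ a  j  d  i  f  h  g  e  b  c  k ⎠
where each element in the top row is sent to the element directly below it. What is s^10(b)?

Tracing b → j → … returns to b after 5 steps, so b lies in a 5-cycle (b, j, c, d, i).
Powers repeat with period 5 on this cycle, and 10 mod 5 = 0, so s^10(b) = s^0(b).
So s^10(b) = b.

b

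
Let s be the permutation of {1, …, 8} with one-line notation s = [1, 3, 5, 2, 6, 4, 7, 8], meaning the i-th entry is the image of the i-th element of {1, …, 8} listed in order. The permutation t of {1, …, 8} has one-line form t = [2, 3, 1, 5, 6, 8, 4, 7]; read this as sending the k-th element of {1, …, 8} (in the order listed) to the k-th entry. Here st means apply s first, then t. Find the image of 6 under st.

5

s(6) = 4, then t(4) = 5; composing gives (st)(6) = 5.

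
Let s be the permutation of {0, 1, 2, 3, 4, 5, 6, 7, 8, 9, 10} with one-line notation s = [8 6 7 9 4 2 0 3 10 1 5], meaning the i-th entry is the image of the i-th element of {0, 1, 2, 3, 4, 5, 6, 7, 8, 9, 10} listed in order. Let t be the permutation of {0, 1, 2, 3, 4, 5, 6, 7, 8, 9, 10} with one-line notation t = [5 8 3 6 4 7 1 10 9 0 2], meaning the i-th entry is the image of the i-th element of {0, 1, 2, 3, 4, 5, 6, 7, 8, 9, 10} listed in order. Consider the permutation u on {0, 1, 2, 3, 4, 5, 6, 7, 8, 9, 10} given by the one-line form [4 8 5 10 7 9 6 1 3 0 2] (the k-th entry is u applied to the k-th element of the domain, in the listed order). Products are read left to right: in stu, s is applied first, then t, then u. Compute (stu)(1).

Apply the permutations in order: s(1) = 6, then t(6) = 1, then u(1) = 8. So (stu)(1) = 8.

8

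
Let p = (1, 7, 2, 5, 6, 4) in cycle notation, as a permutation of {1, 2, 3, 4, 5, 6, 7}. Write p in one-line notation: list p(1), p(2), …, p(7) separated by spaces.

Each element maps to the next entry in its cycle (wrapping to the front): 1→7, 2→5, 3→3, 4→1, 5→6, 6→4, 7→2.
So the one-line form is 7 5 3 1 6 4 2.

7 5 3 1 6 4 2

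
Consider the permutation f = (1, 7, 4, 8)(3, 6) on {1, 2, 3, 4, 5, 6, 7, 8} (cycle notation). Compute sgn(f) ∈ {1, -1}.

The cycle lengths are 4, 2, 1, 1.
A cycle is odd iff its length is even; f has 2 even-length cycles, so sgn(f) = (−1)^2 and f is even.

1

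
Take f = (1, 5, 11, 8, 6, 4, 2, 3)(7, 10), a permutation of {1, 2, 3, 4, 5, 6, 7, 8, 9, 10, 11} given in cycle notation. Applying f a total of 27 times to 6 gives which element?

3

6 lies in the 8-cycle (1, 5, 11, 8, 6, 4, 2, 3).
Since the cycle has length 8, f^27 acts on it the same as f^3 (27 mod 8 = 3).
Stepping 3 places around the cycle: 6 → 4 → 2 → 3.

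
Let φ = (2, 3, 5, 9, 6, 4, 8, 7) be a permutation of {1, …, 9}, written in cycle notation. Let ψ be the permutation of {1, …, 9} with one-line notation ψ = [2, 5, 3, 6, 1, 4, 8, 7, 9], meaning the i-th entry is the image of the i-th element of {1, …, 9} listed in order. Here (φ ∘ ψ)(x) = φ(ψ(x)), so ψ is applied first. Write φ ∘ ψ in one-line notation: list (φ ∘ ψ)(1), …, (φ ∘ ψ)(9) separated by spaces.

(φ ∘ ψ)(x) = φ(ψ(x)). Computing each image: φ(ψ(1)) = φ(2) = 3, φ(ψ(2)) = φ(5) = 9, φ(ψ(3)) = φ(3) = 5, φ(ψ(4)) = φ(6) = 4, φ(ψ(5)) = φ(1) = 1, φ(ψ(6)) = φ(4) = 8, φ(ψ(7)) = φ(8) = 7, φ(ψ(8)) = φ(7) = 2, φ(ψ(9)) = φ(9) = 6.
Hence φ ∘ ψ = [3 9 5 4 1 8 7 2 6].

3 9 5 4 1 8 7 2 6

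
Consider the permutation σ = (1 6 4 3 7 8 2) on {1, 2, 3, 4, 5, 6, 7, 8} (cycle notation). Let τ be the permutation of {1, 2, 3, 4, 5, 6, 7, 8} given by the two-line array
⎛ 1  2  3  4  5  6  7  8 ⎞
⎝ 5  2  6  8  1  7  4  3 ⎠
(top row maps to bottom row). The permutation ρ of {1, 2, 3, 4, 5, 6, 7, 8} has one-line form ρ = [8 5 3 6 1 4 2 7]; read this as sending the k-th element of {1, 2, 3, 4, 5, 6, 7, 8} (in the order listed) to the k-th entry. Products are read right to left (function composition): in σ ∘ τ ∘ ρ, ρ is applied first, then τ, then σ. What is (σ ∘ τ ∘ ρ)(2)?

6

(σ ∘ τ ∘ ρ)(2) = σ(τ(ρ(2))). ρ(2) = 5, then τ(5) = 1, then σ(1) = 6, so the result is 6.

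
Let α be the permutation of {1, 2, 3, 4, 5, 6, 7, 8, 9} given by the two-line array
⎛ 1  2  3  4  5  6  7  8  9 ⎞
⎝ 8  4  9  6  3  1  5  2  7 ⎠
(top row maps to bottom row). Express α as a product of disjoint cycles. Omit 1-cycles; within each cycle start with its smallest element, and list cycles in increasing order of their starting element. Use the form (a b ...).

Iterating α from 1 gives 1 → 8 → 2 → 4 → 6 → 1; that is the 5-cycle (1 8 2 4 6).
Repeating from the next unused element and collecting all non-trivial cycles gives (1 8 2 4 6)(3 9 7 5).

(1 8 2 4 6)(3 9 7 5)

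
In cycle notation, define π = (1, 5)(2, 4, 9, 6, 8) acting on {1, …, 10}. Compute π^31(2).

4

2 lies in the 5-cycle (2, 4, 9, 6, 8).
On a 5-cycle, π^5 is the identity, so π^31 = π^1 there (31 ≡ 1 mod 5).
Stepping 1 place around the cycle: 2 → 4.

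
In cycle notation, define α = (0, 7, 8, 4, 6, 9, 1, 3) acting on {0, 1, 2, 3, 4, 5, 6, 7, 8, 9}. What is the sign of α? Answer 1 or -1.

-1

The cycle lengths are 8, 1, 1.
A cycle is odd iff its length is even; α has 1 even-length cycle, so sgn(α) = (−1)^1 and α is odd.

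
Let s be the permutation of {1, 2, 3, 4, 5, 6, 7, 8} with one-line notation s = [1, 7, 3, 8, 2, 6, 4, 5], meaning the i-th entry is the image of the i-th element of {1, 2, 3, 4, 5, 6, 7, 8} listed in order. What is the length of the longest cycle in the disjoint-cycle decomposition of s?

Decomposing into disjoint cycles gives (2 7 4 8 5); the longest has length 5.

5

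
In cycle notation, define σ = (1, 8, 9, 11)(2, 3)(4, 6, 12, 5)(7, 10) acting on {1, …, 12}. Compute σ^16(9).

9

9 lies in the 4-cycle (1, 8, 9, 11).
Powers repeat with period 4 on this cycle, and 16 mod 4 = 0, so σ^16(9) = σ^0(9).
So σ^16(9) = 9.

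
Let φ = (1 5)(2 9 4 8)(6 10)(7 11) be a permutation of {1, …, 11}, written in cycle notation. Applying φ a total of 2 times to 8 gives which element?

8 lies in the 4-cycle (2 9 4 8).
Stepping 2 places around the cycle: 8 → 2 → 9.

9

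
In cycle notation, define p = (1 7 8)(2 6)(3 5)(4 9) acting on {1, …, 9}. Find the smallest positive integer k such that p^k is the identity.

The disjoint cycles have lengths 3, 2, 2, 2.
Since disjoint cycles commute, ord(p) = lcm(3, 2, 2, 2) = 6.

6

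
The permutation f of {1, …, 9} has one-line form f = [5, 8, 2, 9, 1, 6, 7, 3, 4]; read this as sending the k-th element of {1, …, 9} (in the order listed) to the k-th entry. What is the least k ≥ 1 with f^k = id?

6

Decomposing into disjoint cycles gives cycle lengths 3, 2, 2, 1, 1.
The order of f is the least common multiple of its cycle lengths: lcm(3, 2, 2) = 6.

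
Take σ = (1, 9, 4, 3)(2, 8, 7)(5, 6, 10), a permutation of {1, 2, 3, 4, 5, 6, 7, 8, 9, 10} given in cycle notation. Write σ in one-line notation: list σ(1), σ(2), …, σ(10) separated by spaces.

Image by image: 1→9, 2→8, 3→1, 4→3, 5→6, 6→10, 7→2, 8→7, 9→4, 10→5.
So the one-line form is 9 8 1 3 6 10 2 7 4 5.

9 8 1 3 6 10 2 7 4 5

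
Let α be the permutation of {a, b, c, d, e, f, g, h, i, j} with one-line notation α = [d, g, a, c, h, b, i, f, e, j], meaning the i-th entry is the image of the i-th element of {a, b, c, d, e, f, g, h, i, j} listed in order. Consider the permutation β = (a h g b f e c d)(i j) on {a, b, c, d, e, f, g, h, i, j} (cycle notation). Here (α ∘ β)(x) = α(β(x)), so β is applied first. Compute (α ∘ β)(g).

g

(α ∘ β)(g) = α(β(g)). β(g) = b, then α(b) = g. So (α ∘ β)(g) = g.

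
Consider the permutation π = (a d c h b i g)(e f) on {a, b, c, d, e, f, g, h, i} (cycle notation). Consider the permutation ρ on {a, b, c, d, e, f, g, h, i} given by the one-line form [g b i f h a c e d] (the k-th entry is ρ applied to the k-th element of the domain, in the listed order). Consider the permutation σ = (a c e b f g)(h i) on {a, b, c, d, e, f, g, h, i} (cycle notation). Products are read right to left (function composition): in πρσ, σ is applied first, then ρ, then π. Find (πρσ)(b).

Apply the permutations in order: σ(b) = f, then ρ(f) = a, then π(a) = d. So (πρσ)(b) = d.

d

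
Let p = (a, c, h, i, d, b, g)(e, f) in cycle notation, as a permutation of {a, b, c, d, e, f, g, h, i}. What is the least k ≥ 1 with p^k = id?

The cycle type of p is (7, 2).
The order is lcm(7, 2) = 14.

14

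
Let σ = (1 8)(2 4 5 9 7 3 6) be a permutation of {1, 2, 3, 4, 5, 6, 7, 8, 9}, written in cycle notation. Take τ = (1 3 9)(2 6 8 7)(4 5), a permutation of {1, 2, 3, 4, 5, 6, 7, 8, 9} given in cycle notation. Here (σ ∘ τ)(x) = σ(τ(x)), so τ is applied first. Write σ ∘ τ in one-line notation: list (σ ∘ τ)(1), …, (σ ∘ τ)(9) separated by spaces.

Chase each element through τ then σ: 1 → 3 → 6; 2 → 6 → 2; 3 → 9 → 7; 4 → 5 → 9; 5 → 4 → 5; 6 → 8 → 1; 7 → 2 → 4; 8 → 7 → 3; 9 → 1 → 8.
Collecting the images, σ ∘ τ = [6 2 7 9 5 1 4 3 8].

6 2 7 9 5 1 4 3 8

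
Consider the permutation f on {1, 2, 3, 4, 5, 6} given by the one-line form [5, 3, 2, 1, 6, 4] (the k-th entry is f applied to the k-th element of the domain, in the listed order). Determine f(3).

3 is element number 3 of the domain, and entry number 3 of the one-line form is 2, so f(3) = 2.

2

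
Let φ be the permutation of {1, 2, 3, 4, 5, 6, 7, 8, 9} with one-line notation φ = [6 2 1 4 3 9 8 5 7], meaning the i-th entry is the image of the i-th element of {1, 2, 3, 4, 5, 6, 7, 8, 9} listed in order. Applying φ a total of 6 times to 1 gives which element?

3

Tracing 1 → 6 → … returns to 1 after 7 steps, so 1 lies in a 7-cycle (1, 6, 9, 7, 8, 5, 3).
Stepping 6 places around the cycle: 1 → 6 → 9 → 7 → 8 → 5 → 3.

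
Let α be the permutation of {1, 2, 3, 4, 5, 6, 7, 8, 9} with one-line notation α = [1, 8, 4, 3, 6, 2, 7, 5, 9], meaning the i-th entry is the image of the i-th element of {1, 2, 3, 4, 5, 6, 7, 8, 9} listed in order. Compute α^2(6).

Tracing 6 → 2 → … returns to 6 after 4 steps, so 6 lies in a 4-cycle (2 8 5 6).
Advancing 2 steps from 6: 6 → 2 → 8.

8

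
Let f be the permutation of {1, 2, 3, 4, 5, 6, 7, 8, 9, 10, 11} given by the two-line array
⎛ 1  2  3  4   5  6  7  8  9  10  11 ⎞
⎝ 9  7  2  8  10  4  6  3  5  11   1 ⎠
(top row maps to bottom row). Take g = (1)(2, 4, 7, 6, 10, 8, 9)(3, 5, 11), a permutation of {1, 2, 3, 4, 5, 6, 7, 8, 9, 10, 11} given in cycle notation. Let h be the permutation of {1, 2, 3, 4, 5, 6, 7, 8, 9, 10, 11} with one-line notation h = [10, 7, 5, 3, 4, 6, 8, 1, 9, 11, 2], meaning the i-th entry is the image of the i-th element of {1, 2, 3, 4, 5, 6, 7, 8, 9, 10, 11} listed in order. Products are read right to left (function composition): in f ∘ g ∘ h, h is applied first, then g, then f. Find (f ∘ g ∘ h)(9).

7

Chase 9: h(9) = 9; g(9) = 2; f(2) = 7. Hence (f ∘ g ∘ h)(9) = 7.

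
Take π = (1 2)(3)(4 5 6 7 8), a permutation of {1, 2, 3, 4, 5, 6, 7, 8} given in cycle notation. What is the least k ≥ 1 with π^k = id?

10

The disjoint cycles have lengths 5, 2, 1.
The order is lcm(5, 2) = 10.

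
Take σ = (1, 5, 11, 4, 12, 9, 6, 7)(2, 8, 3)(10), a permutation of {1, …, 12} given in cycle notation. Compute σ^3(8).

8 lies in the 3-cycle (2, 8, 3).
Since the cycle has length 3, σ^3 acts on it the same as σ^0 (3 mod 3 = 0).
So σ^3(8) = 8.

8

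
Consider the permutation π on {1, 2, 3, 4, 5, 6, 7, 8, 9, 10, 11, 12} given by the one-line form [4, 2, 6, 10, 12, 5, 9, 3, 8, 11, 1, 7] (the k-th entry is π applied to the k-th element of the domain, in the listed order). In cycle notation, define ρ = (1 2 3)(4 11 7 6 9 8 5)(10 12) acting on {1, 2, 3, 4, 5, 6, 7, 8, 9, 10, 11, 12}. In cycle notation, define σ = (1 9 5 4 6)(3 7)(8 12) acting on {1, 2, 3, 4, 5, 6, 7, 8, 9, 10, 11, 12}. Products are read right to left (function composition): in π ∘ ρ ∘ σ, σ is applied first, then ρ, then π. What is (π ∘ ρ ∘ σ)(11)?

9

Chase 11: σ(11) = 11; ρ(11) = 7; π(7) = 9. Hence (π ∘ ρ ∘ σ)(11) = 9.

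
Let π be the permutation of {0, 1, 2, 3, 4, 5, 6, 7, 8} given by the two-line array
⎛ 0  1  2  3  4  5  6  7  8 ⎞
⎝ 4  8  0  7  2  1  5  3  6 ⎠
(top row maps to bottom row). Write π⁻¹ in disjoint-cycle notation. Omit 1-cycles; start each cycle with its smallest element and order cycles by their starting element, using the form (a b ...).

(0 2 4)(1 5 6 8)(3 7)

The cycle decomposition of π is (0 4 2)(1 8 6 5)(3 7).
The inverse reverses every cycle; in canonical form, π⁻¹ = (0 2 4)(1 5 6 8)(3 7).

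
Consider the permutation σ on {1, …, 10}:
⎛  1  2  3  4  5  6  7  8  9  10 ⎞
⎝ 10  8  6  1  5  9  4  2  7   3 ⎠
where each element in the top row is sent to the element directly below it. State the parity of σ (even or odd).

odd

In disjoint-cycle form the cycle lengths are 7, 2, 1.
A cycle of length ℓ contributes ℓ−1 transpositions, so σ is a product of 6 + 1 = 7 transpositions — odd.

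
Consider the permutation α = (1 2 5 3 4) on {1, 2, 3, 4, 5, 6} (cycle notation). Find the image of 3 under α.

4

In the cycle (1 2 5 3 4), 3 is followed by 4, so α(3) = 4.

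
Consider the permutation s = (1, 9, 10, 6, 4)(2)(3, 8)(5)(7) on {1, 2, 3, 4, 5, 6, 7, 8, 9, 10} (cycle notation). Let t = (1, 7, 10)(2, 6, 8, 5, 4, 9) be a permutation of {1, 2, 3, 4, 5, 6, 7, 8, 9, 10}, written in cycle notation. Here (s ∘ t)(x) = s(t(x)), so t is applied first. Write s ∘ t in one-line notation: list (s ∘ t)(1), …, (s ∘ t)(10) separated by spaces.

(s ∘ t)(x) = s(t(x)). Computing each image: s(t(1)) = s(7) = 7, s(t(2)) = s(6) = 4, s(t(3)) = s(3) = 8, s(t(4)) = s(9) = 10, s(t(5)) = s(4) = 1, s(t(6)) = s(8) = 3, s(t(7)) = s(10) = 6, s(t(8)) = s(5) = 5, s(t(9)) = s(2) = 2, s(t(10)) = s(1) = 9.
Hence s ∘ t = [7 4 8 10 1 3 6 5 2 9].

7 4 8 10 1 3 6 5 2 9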